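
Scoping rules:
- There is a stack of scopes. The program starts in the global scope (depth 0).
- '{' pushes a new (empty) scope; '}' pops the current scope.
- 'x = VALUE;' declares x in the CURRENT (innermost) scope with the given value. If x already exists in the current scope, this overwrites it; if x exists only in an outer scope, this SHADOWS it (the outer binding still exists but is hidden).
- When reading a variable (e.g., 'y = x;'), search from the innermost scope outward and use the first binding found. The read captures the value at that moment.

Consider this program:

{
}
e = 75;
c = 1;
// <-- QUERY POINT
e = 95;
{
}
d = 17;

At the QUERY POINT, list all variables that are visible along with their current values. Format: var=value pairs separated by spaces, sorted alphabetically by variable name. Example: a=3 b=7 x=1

Answer: c=1 e=75

Derivation:
Step 1: enter scope (depth=1)
Step 2: exit scope (depth=0)
Step 3: declare e=75 at depth 0
Step 4: declare c=1 at depth 0
Visible at query point: c=1 e=75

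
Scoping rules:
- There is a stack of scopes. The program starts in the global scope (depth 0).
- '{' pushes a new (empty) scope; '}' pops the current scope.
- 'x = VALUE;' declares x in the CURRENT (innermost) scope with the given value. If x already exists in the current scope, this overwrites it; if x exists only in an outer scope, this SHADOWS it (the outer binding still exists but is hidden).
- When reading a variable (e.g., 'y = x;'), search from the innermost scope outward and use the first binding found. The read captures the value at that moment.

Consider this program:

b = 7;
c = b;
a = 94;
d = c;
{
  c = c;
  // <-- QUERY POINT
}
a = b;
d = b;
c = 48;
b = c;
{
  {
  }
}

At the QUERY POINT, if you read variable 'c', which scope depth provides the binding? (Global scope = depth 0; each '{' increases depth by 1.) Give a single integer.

Step 1: declare b=7 at depth 0
Step 2: declare c=(read b)=7 at depth 0
Step 3: declare a=94 at depth 0
Step 4: declare d=(read c)=7 at depth 0
Step 5: enter scope (depth=1)
Step 6: declare c=(read c)=7 at depth 1
Visible at query point: a=94 b=7 c=7 d=7

Answer: 1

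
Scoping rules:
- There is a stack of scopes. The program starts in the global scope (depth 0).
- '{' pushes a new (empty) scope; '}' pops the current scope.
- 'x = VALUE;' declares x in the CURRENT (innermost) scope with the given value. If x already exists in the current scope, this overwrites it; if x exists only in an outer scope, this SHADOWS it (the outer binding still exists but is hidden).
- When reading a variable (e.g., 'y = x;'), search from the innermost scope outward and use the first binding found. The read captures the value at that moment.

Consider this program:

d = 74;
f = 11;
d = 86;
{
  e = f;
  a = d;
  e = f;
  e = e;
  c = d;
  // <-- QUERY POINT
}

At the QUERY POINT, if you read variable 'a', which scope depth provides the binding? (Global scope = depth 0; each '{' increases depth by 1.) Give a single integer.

Answer: 1

Derivation:
Step 1: declare d=74 at depth 0
Step 2: declare f=11 at depth 0
Step 3: declare d=86 at depth 0
Step 4: enter scope (depth=1)
Step 5: declare e=(read f)=11 at depth 1
Step 6: declare a=(read d)=86 at depth 1
Step 7: declare e=(read f)=11 at depth 1
Step 8: declare e=(read e)=11 at depth 1
Step 9: declare c=(read d)=86 at depth 1
Visible at query point: a=86 c=86 d=86 e=11 f=11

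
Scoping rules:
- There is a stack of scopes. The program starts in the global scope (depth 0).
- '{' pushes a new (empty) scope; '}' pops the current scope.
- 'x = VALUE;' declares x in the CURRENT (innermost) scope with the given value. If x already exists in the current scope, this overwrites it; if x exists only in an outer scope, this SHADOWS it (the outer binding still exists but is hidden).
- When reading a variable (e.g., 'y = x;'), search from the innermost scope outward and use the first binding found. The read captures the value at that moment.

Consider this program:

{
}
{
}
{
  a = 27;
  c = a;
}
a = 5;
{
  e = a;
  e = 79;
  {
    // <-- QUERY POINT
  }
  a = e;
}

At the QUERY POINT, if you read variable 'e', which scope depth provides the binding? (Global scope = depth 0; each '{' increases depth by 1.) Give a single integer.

Answer: 1

Derivation:
Step 1: enter scope (depth=1)
Step 2: exit scope (depth=0)
Step 3: enter scope (depth=1)
Step 4: exit scope (depth=0)
Step 5: enter scope (depth=1)
Step 6: declare a=27 at depth 1
Step 7: declare c=(read a)=27 at depth 1
Step 8: exit scope (depth=0)
Step 9: declare a=5 at depth 0
Step 10: enter scope (depth=1)
Step 11: declare e=(read a)=5 at depth 1
Step 12: declare e=79 at depth 1
Step 13: enter scope (depth=2)
Visible at query point: a=5 e=79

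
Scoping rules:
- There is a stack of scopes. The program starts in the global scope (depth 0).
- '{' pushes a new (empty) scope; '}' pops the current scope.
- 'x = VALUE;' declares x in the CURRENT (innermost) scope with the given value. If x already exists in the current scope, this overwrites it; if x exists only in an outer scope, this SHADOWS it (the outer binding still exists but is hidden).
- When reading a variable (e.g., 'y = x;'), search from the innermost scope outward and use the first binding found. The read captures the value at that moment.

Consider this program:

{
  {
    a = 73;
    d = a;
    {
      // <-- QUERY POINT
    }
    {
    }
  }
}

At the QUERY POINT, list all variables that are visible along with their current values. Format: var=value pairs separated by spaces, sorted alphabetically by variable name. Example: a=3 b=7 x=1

Step 1: enter scope (depth=1)
Step 2: enter scope (depth=2)
Step 3: declare a=73 at depth 2
Step 4: declare d=(read a)=73 at depth 2
Step 5: enter scope (depth=3)
Visible at query point: a=73 d=73

Answer: a=73 d=73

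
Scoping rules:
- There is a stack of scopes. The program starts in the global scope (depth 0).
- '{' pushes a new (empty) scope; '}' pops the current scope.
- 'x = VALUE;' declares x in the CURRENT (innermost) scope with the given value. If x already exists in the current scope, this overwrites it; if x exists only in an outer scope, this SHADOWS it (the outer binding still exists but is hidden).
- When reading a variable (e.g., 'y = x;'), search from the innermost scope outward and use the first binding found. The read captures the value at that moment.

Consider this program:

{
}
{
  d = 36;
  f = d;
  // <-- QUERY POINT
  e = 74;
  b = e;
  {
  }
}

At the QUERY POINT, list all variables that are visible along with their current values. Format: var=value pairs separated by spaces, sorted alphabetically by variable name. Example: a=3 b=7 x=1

Answer: d=36 f=36

Derivation:
Step 1: enter scope (depth=1)
Step 2: exit scope (depth=0)
Step 3: enter scope (depth=1)
Step 4: declare d=36 at depth 1
Step 5: declare f=(read d)=36 at depth 1
Visible at query point: d=36 f=36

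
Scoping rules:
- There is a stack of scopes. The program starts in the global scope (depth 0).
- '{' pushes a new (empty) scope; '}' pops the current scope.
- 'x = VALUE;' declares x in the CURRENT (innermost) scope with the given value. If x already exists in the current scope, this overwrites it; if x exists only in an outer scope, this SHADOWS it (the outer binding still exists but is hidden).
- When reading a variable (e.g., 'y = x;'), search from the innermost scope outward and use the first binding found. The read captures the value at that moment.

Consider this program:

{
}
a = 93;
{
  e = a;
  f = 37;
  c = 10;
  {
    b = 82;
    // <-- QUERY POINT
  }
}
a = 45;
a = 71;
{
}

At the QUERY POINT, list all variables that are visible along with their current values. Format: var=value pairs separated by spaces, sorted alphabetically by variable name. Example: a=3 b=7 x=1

Answer: a=93 b=82 c=10 e=93 f=37

Derivation:
Step 1: enter scope (depth=1)
Step 2: exit scope (depth=0)
Step 3: declare a=93 at depth 0
Step 4: enter scope (depth=1)
Step 5: declare e=(read a)=93 at depth 1
Step 6: declare f=37 at depth 1
Step 7: declare c=10 at depth 1
Step 8: enter scope (depth=2)
Step 9: declare b=82 at depth 2
Visible at query point: a=93 b=82 c=10 e=93 f=37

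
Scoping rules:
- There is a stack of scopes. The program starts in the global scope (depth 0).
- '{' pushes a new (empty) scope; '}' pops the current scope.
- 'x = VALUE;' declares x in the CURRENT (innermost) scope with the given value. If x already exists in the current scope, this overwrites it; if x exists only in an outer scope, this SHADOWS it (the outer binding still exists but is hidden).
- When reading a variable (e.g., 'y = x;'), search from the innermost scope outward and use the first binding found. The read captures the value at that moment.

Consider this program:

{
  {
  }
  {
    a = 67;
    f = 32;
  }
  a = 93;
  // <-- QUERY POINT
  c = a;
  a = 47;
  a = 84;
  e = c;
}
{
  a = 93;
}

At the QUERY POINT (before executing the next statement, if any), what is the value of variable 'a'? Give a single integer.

Step 1: enter scope (depth=1)
Step 2: enter scope (depth=2)
Step 3: exit scope (depth=1)
Step 4: enter scope (depth=2)
Step 5: declare a=67 at depth 2
Step 6: declare f=32 at depth 2
Step 7: exit scope (depth=1)
Step 8: declare a=93 at depth 1
Visible at query point: a=93

Answer: 93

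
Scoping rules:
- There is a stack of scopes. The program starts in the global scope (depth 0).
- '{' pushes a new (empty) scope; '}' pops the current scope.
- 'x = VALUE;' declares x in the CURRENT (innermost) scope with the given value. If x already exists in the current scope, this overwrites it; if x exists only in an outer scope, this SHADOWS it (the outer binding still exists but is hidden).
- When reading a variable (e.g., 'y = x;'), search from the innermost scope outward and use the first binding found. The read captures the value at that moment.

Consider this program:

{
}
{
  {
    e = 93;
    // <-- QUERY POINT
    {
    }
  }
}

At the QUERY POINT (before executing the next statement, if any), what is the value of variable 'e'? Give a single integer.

Answer: 93

Derivation:
Step 1: enter scope (depth=1)
Step 2: exit scope (depth=0)
Step 3: enter scope (depth=1)
Step 4: enter scope (depth=2)
Step 5: declare e=93 at depth 2
Visible at query point: e=93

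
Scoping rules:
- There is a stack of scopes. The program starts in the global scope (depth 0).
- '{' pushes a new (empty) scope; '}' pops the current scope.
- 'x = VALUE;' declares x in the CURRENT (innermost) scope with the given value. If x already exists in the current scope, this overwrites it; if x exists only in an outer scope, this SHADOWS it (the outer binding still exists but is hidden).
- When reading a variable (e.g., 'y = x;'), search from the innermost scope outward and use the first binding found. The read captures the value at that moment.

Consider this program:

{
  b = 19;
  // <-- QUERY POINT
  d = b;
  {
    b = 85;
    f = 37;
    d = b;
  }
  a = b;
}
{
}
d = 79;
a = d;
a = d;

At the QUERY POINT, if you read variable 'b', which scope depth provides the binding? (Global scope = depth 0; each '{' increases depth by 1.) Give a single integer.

Answer: 1

Derivation:
Step 1: enter scope (depth=1)
Step 2: declare b=19 at depth 1
Visible at query point: b=19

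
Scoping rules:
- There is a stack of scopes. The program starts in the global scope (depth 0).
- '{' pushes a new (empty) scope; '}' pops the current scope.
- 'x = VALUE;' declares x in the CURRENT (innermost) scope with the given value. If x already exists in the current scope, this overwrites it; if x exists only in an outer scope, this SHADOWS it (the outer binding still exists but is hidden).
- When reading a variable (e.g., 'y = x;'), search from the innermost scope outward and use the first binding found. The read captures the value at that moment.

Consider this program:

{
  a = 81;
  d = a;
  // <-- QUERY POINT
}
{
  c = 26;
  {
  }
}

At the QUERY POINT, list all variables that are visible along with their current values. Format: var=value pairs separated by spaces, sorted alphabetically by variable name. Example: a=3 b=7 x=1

Step 1: enter scope (depth=1)
Step 2: declare a=81 at depth 1
Step 3: declare d=(read a)=81 at depth 1
Visible at query point: a=81 d=81

Answer: a=81 d=81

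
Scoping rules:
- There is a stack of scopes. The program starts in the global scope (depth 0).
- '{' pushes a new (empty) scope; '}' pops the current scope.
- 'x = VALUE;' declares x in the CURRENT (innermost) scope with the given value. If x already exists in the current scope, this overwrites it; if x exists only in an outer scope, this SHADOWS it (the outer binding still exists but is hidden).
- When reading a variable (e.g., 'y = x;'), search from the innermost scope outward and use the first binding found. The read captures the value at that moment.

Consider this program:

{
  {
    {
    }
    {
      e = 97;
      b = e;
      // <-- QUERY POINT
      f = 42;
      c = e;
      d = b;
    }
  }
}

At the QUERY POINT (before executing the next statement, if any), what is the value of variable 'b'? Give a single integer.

Step 1: enter scope (depth=1)
Step 2: enter scope (depth=2)
Step 3: enter scope (depth=3)
Step 4: exit scope (depth=2)
Step 5: enter scope (depth=3)
Step 6: declare e=97 at depth 3
Step 7: declare b=(read e)=97 at depth 3
Visible at query point: b=97 e=97

Answer: 97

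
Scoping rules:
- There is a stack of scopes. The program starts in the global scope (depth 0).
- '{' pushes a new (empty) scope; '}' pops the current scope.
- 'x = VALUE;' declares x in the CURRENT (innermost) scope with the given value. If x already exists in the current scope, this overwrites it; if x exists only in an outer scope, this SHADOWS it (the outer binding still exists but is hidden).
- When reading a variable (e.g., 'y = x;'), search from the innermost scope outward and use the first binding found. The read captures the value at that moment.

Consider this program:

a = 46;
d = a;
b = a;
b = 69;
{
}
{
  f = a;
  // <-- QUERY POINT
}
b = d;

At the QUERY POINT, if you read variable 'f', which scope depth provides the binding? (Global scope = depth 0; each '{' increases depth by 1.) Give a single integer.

Step 1: declare a=46 at depth 0
Step 2: declare d=(read a)=46 at depth 0
Step 3: declare b=(read a)=46 at depth 0
Step 4: declare b=69 at depth 0
Step 5: enter scope (depth=1)
Step 6: exit scope (depth=0)
Step 7: enter scope (depth=1)
Step 8: declare f=(read a)=46 at depth 1
Visible at query point: a=46 b=69 d=46 f=46

Answer: 1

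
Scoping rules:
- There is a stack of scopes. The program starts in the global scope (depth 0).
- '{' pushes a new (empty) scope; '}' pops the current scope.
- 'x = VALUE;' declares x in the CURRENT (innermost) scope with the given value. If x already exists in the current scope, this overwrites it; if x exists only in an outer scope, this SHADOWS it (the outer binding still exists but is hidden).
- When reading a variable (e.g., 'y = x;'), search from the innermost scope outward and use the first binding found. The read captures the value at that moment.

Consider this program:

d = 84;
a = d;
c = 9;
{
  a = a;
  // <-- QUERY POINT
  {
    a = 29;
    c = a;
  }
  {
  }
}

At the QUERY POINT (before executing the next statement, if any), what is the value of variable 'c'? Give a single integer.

Answer: 9

Derivation:
Step 1: declare d=84 at depth 0
Step 2: declare a=(read d)=84 at depth 0
Step 3: declare c=9 at depth 0
Step 4: enter scope (depth=1)
Step 5: declare a=(read a)=84 at depth 1
Visible at query point: a=84 c=9 d=84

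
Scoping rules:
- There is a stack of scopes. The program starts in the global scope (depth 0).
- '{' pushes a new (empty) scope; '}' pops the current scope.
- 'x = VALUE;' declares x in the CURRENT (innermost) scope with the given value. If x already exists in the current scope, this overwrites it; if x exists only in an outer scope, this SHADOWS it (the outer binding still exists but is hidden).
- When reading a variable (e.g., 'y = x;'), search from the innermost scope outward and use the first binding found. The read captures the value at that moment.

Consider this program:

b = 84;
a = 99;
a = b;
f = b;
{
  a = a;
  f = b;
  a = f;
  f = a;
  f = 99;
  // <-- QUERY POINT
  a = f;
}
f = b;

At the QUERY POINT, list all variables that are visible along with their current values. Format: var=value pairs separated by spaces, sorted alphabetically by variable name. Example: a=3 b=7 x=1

Answer: a=84 b=84 f=99

Derivation:
Step 1: declare b=84 at depth 0
Step 2: declare a=99 at depth 0
Step 3: declare a=(read b)=84 at depth 0
Step 4: declare f=(read b)=84 at depth 0
Step 5: enter scope (depth=1)
Step 6: declare a=(read a)=84 at depth 1
Step 7: declare f=(read b)=84 at depth 1
Step 8: declare a=(read f)=84 at depth 1
Step 9: declare f=(read a)=84 at depth 1
Step 10: declare f=99 at depth 1
Visible at query point: a=84 b=84 f=99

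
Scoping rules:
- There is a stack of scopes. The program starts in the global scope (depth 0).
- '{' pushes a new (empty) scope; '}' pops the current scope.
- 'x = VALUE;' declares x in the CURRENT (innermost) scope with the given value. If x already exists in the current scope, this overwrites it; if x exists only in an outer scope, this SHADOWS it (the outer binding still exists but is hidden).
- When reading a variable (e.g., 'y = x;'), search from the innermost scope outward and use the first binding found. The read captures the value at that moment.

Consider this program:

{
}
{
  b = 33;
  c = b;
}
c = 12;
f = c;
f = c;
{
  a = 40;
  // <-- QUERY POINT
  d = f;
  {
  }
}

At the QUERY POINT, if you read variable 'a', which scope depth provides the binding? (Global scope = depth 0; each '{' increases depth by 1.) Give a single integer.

Step 1: enter scope (depth=1)
Step 2: exit scope (depth=0)
Step 3: enter scope (depth=1)
Step 4: declare b=33 at depth 1
Step 5: declare c=(read b)=33 at depth 1
Step 6: exit scope (depth=0)
Step 7: declare c=12 at depth 0
Step 8: declare f=(read c)=12 at depth 0
Step 9: declare f=(read c)=12 at depth 0
Step 10: enter scope (depth=1)
Step 11: declare a=40 at depth 1
Visible at query point: a=40 c=12 f=12

Answer: 1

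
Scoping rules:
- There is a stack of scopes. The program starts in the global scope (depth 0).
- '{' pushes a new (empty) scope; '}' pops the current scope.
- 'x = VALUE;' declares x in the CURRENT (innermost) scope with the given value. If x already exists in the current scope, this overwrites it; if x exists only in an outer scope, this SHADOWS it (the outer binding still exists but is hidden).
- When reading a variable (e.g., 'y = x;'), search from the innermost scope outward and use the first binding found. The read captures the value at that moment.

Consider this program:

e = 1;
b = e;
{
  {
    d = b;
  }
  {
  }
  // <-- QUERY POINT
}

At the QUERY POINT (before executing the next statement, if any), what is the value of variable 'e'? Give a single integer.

Step 1: declare e=1 at depth 0
Step 2: declare b=(read e)=1 at depth 0
Step 3: enter scope (depth=1)
Step 4: enter scope (depth=2)
Step 5: declare d=(read b)=1 at depth 2
Step 6: exit scope (depth=1)
Step 7: enter scope (depth=2)
Step 8: exit scope (depth=1)
Visible at query point: b=1 e=1

Answer: 1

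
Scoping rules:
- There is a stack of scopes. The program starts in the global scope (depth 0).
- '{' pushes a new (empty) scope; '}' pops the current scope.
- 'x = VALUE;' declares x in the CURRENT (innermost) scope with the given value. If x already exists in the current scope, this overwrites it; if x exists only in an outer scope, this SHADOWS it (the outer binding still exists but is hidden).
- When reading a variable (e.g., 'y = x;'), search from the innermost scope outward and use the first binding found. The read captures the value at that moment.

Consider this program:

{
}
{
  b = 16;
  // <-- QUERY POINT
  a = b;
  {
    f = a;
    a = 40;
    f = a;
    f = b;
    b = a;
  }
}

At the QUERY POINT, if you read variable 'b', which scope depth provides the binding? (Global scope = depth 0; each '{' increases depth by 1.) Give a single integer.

Answer: 1

Derivation:
Step 1: enter scope (depth=1)
Step 2: exit scope (depth=0)
Step 3: enter scope (depth=1)
Step 4: declare b=16 at depth 1
Visible at query point: b=16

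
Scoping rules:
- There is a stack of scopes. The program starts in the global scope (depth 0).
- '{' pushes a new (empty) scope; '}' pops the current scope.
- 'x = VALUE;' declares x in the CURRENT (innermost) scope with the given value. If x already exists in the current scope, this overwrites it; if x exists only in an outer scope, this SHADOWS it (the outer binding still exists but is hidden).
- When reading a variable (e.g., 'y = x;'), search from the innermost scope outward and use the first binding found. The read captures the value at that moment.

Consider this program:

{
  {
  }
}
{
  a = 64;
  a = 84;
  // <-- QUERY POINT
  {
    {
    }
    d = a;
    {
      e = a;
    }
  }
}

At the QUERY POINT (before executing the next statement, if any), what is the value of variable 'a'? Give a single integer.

Answer: 84

Derivation:
Step 1: enter scope (depth=1)
Step 2: enter scope (depth=2)
Step 3: exit scope (depth=1)
Step 4: exit scope (depth=0)
Step 5: enter scope (depth=1)
Step 6: declare a=64 at depth 1
Step 7: declare a=84 at depth 1
Visible at query point: a=84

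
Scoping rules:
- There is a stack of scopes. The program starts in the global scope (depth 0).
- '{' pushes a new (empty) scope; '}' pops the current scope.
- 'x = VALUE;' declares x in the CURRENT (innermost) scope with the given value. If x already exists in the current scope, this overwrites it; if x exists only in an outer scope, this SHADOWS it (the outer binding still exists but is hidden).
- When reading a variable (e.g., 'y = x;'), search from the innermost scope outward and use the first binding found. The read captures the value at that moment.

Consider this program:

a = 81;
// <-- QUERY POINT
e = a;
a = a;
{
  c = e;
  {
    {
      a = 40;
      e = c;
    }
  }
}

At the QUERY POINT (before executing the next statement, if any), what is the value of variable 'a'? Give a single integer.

Step 1: declare a=81 at depth 0
Visible at query point: a=81

Answer: 81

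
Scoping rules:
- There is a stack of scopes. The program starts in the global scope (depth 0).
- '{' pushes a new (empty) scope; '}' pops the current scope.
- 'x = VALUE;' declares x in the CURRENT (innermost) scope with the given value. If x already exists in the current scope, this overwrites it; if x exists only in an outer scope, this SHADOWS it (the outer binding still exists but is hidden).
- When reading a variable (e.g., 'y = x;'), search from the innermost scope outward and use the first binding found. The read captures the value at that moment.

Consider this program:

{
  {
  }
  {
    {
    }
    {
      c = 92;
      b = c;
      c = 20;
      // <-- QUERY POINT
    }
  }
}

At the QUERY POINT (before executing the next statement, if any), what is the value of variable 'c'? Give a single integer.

Step 1: enter scope (depth=1)
Step 2: enter scope (depth=2)
Step 3: exit scope (depth=1)
Step 4: enter scope (depth=2)
Step 5: enter scope (depth=3)
Step 6: exit scope (depth=2)
Step 7: enter scope (depth=3)
Step 8: declare c=92 at depth 3
Step 9: declare b=(read c)=92 at depth 3
Step 10: declare c=20 at depth 3
Visible at query point: b=92 c=20

Answer: 20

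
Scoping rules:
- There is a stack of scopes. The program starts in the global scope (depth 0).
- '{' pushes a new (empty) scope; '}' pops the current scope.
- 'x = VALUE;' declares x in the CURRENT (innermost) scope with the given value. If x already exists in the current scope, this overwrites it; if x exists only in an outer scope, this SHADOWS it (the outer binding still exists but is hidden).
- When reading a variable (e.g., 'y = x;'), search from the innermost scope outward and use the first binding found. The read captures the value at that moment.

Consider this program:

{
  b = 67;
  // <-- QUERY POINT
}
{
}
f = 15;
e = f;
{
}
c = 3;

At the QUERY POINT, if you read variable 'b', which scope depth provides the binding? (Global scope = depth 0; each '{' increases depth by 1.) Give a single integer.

Answer: 1

Derivation:
Step 1: enter scope (depth=1)
Step 2: declare b=67 at depth 1
Visible at query point: b=67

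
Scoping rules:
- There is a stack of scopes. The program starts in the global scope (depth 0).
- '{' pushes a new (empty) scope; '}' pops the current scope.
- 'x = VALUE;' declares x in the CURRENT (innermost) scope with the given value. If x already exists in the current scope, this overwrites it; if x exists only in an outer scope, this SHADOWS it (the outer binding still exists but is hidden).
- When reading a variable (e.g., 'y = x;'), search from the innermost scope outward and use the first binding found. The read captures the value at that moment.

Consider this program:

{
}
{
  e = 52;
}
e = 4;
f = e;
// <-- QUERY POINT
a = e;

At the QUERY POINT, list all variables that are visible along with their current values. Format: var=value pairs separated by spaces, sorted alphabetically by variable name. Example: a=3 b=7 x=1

Answer: e=4 f=4

Derivation:
Step 1: enter scope (depth=1)
Step 2: exit scope (depth=0)
Step 3: enter scope (depth=1)
Step 4: declare e=52 at depth 1
Step 5: exit scope (depth=0)
Step 6: declare e=4 at depth 0
Step 7: declare f=(read e)=4 at depth 0
Visible at query point: e=4 f=4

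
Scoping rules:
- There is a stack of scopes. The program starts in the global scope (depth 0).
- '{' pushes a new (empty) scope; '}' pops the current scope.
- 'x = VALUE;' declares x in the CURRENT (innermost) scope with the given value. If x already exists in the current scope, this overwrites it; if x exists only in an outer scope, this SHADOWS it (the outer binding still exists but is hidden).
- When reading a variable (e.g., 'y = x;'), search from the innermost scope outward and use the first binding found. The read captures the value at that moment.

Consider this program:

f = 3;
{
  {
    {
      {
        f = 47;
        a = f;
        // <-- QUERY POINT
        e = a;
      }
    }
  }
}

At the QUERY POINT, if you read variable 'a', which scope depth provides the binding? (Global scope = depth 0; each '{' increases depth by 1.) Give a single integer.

Answer: 4

Derivation:
Step 1: declare f=3 at depth 0
Step 2: enter scope (depth=1)
Step 3: enter scope (depth=2)
Step 4: enter scope (depth=3)
Step 5: enter scope (depth=4)
Step 6: declare f=47 at depth 4
Step 7: declare a=(read f)=47 at depth 4
Visible at query point: a=47 f=47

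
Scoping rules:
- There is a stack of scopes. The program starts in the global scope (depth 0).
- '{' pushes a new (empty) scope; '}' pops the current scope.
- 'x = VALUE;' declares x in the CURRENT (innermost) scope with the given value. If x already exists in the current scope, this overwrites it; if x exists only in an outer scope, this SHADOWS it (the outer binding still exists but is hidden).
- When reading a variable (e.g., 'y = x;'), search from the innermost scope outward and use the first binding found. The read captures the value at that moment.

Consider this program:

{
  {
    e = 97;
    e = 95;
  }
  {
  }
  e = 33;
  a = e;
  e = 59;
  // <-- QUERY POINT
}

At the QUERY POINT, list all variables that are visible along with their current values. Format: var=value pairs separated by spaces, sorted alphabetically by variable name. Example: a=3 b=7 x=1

Answer: a=33 e=59

Derivation:
Step 1: enter scope (depth=1)
Step 2: enter scope (depth=2)
Step 3: declare e=97 at depth 2
Step 4: declare e=95 at depth 2
Step 5: exit scope (depth=1)
Step 6: enter scope (depth=2)
Step 7: exit scope (depth=1)
Step 8: declare e=33 at depth 1
Step 9: declare a=(read e)=33 at depth 1
Step 10: declare e=59 at depth 1
Visible at query point: a=33 e=59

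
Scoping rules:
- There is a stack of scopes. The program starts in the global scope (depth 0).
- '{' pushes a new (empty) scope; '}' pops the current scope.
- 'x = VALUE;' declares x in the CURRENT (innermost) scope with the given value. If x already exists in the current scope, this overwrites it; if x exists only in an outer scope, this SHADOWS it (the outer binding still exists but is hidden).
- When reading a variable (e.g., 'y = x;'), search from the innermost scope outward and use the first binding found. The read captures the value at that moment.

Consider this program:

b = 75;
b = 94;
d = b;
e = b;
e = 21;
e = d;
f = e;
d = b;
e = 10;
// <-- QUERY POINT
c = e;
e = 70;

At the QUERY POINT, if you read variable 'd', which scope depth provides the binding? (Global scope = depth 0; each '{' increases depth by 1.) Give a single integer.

Answer: 0

Derivation:
Step 1: declare b=75 at depth 0
Step 2: declare b=94 at depth 0
Step 3: declare d=(read b)=94 at depth 0
Step 4: declare e=(read b)=94 at depth 0
Step 5: declare e=21 at depth 0
Step 6: declare e=(read d)=94 at depth 0
Step 7: declare f=(read e)=94 at depth 0
Step 8: declare d=(read b)=94 at depth 0
Step 9: declare e=10 at depth 0
Visible at query point: b=94 d=94 e=10 f=94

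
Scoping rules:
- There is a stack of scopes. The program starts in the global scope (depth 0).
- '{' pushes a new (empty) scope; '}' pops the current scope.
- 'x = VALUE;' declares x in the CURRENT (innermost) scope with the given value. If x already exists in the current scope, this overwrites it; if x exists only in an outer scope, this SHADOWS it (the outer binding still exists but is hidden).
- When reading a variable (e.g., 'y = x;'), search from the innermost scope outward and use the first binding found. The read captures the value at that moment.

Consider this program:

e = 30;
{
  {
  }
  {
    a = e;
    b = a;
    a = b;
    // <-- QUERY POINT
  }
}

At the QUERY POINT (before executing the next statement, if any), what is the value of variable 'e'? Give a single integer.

Answer: 30

Derivation:
Step 1: declare e=30 at depth 0
Step 2: enter scope (depth=1)
Step 3: enter scope (depth=2)
Step 4: exit scope (depth=1)
Step 5: enter scope (depth=2)
Step 6: declare a=(read e)=30 at depth 2
Step 7: declare b=(read a)=30 at depth 2
Step 8: declare a=(read b)=30 at depth 2
Visible at query point: a=30 b=30 e=30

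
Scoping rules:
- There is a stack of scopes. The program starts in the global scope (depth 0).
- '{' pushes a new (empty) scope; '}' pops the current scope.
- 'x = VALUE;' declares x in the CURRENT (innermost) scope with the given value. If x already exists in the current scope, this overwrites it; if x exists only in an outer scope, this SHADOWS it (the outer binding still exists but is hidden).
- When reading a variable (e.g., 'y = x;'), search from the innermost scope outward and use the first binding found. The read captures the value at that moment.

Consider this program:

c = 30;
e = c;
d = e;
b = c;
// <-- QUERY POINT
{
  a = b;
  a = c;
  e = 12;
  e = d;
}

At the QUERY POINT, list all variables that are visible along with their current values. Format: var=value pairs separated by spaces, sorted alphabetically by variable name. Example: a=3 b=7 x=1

Step 1: declare c=30 at depth 0
Step 2: declare e=(read c)=30 at depth 0
Step 3: declare d=(read e)=30 at depth 0
Step 4: declare b=(read c)=30 at depth 0
Visible at query point: b=30 c=30 d=30 e=30

Answer: b=30 c=30 d=30 e=30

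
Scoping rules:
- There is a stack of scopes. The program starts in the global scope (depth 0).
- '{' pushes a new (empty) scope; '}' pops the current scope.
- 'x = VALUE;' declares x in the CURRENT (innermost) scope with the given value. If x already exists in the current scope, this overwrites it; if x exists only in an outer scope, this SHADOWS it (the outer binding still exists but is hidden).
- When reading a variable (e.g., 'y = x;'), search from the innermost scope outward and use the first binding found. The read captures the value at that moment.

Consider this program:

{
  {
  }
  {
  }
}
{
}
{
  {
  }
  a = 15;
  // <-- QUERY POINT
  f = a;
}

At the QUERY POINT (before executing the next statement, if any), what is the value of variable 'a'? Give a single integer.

Answer: 15

Derivation:
Step 1: enter scope (depth=1)
Step 2: enter scope (depth=2)
Step 3: exit scope (depth=1)
Step 4: enter scope (depth=2)
Step 5: exit scope (depth=1)
Step 6: exit scope (depth=0)
Step 7: enter scope (depth=1)
Step 8: exit scope (depth=0)
Step 9: enter scope (depth=1)
Step 10: enter scope (depth=2)
Step 11: exit scope (depth=1)
Step 12: declare a=15 at depth 1
Visible at query point: a=15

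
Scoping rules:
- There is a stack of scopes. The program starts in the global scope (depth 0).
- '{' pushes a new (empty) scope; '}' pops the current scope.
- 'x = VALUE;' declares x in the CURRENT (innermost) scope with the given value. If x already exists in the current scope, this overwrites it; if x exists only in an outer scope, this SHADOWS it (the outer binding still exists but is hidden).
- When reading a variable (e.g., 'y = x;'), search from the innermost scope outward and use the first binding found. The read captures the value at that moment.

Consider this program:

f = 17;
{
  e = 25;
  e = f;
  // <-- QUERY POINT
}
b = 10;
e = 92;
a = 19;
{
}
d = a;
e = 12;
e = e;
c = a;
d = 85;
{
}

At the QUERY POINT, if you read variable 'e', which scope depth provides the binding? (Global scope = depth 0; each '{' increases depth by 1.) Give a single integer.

Step 1: declare f=17 at depth 0
Step 2: enter scope (depth=1)
Step 3: declare e=25 at depth 1
Step 4: declare e=(read f)=17 at depth 1
Visible at query point: e=17 f=17

Answer: 1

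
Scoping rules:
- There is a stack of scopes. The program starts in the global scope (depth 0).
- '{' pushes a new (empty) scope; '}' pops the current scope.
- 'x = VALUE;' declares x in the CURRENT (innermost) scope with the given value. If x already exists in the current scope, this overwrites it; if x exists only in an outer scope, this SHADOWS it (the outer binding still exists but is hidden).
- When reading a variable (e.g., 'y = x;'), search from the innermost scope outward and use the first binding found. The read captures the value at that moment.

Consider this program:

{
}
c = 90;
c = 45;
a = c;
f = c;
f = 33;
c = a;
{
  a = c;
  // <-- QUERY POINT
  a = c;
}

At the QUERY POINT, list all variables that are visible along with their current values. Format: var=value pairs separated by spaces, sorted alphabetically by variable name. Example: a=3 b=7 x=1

Step 1: enter scope (depth=1)
Step 2: exit scope (depth=0)
Step 3: declare c=90 at depth 0
Step 4: declare c=45 at depth 0
Step 5: declare a=(read c)=45 at depth 0
Step 6: declare f=(read c)=45 at depth 0
Step 7: declare f=33 at depth 0
Step 8: declare c=(read a)=45 at depth 0
Step 9: enter scope (depth=1)
Step 10: declare a=(read c)=45 at depth 1
Visible at query point: a=45 c=45 f=33

Answer: a=45 c=45 f=33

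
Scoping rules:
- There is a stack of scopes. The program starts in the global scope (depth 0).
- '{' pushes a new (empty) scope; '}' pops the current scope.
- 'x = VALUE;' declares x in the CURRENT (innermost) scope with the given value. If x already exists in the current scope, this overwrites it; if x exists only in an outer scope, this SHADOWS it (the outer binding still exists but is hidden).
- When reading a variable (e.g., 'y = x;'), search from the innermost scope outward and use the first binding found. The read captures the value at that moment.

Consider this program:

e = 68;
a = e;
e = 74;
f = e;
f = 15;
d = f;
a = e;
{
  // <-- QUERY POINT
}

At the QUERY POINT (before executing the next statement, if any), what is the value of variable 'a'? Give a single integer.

Answer: 74

Derivation:
Step 1: declare e=68 at depth 0
Step 2: declare a=(read e)=68 at depth 0
Step 3: declare e=74 at depth 0
Step 4: declare f=(read e)=74 at depth 0
Step 5: declare f=15 at depth 0
Step 6: declare d=(read f)=15 at depth 0
Step 7: declare a=(read e)=74 at depth 0
Step 8: enter scope (depth=1)
Visible at query point: a=74 d=15 e=74 f=15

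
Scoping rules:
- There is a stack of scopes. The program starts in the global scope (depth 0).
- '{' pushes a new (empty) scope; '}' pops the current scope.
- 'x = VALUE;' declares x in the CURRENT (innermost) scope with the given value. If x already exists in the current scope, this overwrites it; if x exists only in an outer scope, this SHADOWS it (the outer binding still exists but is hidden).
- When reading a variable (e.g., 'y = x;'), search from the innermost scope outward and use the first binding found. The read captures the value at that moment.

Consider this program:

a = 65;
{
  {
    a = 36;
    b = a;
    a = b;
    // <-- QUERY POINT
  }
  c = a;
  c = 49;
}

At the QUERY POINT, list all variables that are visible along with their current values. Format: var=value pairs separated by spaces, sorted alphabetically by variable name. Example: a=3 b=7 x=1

Answer: a=36 b=36

Derivation:
Step 1: declare a=65 at depth 0
Step 2: enter scope (depth=1)
Step 3: enter scope (depth=2)
Step 4: declare a=36 at depth 2
Step 5: declare b=(read a)=36 at depth 2
Step 6: declare a=(read b)=36 at depth 2
Visible at query point: a=36 b=36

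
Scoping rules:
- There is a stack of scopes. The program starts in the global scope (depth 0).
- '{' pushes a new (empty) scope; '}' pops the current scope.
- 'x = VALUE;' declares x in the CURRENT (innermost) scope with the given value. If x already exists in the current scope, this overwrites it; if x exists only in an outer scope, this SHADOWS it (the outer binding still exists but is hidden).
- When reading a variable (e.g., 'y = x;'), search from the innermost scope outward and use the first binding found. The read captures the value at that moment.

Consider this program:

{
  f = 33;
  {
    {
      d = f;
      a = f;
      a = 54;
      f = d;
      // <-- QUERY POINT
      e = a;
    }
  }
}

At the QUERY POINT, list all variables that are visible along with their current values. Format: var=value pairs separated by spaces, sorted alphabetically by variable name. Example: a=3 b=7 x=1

Answer: a=54 d=33 f=33

Derivation:
Step 1: enter scope (depth=1)
Step 2: declare f=33 at depth 1
Step 3: enter scope (depth=2)
Step 4: enter scope (depth=3)
Step 5: declare d=(read f)=33 at depth 3
Step 6: declare a=(read f)=33 at depth 3
Step 7: declare a=54 at depth 3
Step 8: declare f=(read d)=33 at depth 3
Visible at query point: a=54 d=33 f=33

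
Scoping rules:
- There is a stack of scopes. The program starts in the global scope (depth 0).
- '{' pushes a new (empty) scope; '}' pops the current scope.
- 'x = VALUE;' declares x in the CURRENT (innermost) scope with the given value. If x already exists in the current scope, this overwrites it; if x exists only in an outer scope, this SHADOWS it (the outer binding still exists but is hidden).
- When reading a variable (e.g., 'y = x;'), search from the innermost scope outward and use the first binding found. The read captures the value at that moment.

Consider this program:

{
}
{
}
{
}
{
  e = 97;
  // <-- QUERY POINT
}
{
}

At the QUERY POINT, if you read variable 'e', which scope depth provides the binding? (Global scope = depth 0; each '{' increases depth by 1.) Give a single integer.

Answer: 1

Derivation:
Step 1: enter scope (depth=1)
Step 2: exit scope (depth=0)
Step 3: enter scope (depth=1)
Step 4: exit scope (depth=0)
Step 5: enter scope (depth=1)
Step 6: exit scope (depth=0)
Step 7: enter scope (depth=1)
Step 8: declare e=97 at depth 1
Visible at query point: e=97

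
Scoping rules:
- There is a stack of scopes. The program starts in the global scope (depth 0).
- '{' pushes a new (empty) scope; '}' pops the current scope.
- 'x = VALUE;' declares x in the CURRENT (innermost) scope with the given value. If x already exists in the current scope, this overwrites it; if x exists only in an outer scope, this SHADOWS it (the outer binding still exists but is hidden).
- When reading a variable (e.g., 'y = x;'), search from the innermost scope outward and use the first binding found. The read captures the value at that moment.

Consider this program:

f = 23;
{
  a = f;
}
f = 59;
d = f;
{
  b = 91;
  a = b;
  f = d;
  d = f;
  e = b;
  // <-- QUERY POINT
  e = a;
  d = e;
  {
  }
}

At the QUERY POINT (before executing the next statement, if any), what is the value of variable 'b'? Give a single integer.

Answer: 91

Derivation:
Step 1: declare f=23 at depth 0
Step 2: enter scope (depth=1)
Step 3: declare a=(read f)=23 at depth 1
Step 4: exit scope (depth=0)
Step 5: declare f=59 at depth 0
Step 6: declare d=(read f)=59 at depth 0
Step 7: enter scope (depth=1)
Step 8: declare b=91 at depth 1
Step 9: declare a=(read b)=91 at depth 1
Step 10: declare f=(read d)=59 at depth 1
Step 11: declare d=(read f)=59 at depth 1
Step 12: declare e=(read b)=91 at depth 1
Visible at query point: a=91 b=91 d=59 e=91 f=59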